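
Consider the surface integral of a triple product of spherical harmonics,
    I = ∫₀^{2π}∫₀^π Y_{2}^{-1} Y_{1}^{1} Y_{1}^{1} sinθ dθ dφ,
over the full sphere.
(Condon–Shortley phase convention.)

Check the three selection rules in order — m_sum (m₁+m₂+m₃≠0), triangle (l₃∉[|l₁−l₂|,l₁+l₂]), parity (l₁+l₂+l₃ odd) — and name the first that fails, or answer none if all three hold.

m_sum

m₁+m₂+m₃ = -1 + 1 + 1 = 1  ✗
triangle: |2−1|=1 ≤ l₃=1 ≤ 2+1=3
parity: l₁+l₂+l₃ = 4 is even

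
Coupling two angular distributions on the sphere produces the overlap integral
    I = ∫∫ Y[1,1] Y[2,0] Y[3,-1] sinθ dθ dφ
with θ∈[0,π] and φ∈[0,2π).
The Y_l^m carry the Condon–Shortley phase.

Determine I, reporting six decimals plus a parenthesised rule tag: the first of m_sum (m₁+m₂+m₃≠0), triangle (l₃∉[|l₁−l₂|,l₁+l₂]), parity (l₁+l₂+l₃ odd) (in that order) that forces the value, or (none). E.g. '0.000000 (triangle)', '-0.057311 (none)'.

m-sum 0 ✓  L=6 even ✓  1≤3≤3 ✓
Π(2lᵢ+1) = 3×5×7 = 105
triangle coeff Δ(1,2,3) = 1/105
Σ_t [0,0]: t=0:+1/4 = 1/4
(3j)²=3/35 [(1 2 3; 0 0 0)], sign=-1
Σ_t [0,0]: t=0:+1/8 = 1/8
(3j)²=2/35 [(1 2 3; 1 0 -1)], sign=+1
⇒ 4πI² = 18/35
I = (-1)√(18/35/(4π)) = -0.20230066
No selection rule forces the value: the integral is nonzero (none).

-0.202301 (none)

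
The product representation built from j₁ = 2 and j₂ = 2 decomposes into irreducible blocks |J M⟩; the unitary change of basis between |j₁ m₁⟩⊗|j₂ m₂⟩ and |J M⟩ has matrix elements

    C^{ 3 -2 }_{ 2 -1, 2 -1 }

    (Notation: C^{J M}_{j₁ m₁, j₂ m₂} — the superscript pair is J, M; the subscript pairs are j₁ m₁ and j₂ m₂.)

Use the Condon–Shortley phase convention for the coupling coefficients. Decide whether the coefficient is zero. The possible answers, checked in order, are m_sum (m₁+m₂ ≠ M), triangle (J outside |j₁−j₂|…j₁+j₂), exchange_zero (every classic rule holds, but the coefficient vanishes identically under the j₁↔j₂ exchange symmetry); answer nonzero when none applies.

m-sum: m₁+m₂ = -1+(-1) = -2, M = -2  ✓
triangle: |j₁−j₂| = 0 ≤ J = 3 ≤ j₁+j₂ = 4  ✓
exchange: j₁=j₂ and m₁=m₂, and (−1)^(j₁+j₂−J) = (−1)^1 = −1 forces ⟨j₁m₁;j₂m₂|JM⟩ = −⟨j₂m₂;j₁m₁|JM⟩ = −⟨j₁m₁;j₂m₂|JM⟩ ⇒ the coefficient vanishes identically
Racah sum check: Σ_k collapses to 0 ⇒ CG = 0

exchange_zero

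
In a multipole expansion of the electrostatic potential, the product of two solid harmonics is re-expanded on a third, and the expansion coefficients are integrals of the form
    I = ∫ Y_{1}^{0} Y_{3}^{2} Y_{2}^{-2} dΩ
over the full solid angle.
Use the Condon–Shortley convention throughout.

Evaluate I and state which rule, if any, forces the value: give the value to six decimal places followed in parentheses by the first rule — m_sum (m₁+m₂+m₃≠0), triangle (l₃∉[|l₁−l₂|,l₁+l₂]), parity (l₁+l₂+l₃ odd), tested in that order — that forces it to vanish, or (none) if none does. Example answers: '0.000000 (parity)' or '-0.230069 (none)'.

0.184674 (none)

Rules hold: Σm=0, L=6 even, 2≤2≤4.
N = 3·7·5 = 105
Δ = 2!·0!·4!/7! = 1/105
Racah Σ t=1..1: t=1:−1/4 = -1/4
⇒ 3j(1 3 2; 0 0 0)² = 3/35, sgn -1
Racah Σ t=1..1: t=1:−1/24 = -1/24
⇒ 3j(1 3 2; 0 2 -2)² = 1/21, sgn -1
4πI² = N·(3j₀)²·(3jₘ)² = 3/7
I = +1·√(0.428571/4π) = 0.18467439
No selection rule forces the value: the integral is nonzero (none).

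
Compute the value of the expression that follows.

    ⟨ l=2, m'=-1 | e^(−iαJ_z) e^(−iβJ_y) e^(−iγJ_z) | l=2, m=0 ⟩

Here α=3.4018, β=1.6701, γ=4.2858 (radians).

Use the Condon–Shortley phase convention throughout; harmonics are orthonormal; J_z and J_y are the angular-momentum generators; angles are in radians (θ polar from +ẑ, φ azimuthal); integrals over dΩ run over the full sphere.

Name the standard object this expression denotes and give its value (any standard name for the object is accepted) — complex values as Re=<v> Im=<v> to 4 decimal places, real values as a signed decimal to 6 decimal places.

This is a Wigner D-matrix element — the rotation-matrix element ⟨l m'| R(α,β,γ) |l m⟩ in the angular-momentum basis.
D^2_{-1,0}(3.4018,1.6701,4.2858) = e^{-i·-1·3.4018}·d^2_{-1,0}(1.6701)·e^{-i·0·4.2858}. Compute d first:
c=cos(1.670100/2)=0.671141, s=sin(1.670100/2)=0.741330; N=√[1·6·2·2]=4.898979
Admissible k: 1..2 (factorial args all ≥0)
  k=1: (−1)^0·4.8990/(2)·0.6711^3·0.7413^1 = +0.548944
  k=2: (−1)^1·4.8990/(2)·0.6711^1·0.7413^3 = -0.669767
d^2_{-1,0}(1.6701) = +0.548944 -0.669767 = -0.120824
Attach z-rotation phases: D = e^{-i(-1)(3.4018)}·(-0.120824)·e^{-i(0)(4.2858)} = +0.116756+0.031086i

Wigner D-matrix element, Re=0.1168 Im=0.0311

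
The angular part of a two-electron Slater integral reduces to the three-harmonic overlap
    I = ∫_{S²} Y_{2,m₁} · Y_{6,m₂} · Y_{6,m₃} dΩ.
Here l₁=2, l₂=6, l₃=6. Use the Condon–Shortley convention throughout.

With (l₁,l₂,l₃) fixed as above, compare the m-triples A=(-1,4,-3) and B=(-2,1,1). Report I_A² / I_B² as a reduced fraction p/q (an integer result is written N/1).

5/6

Shared (l₁,l₂,l₃)=(2,6,6): N and (l;000)² cancel in I_A²/I_B².
A: Δ = 2!·2!·10!/15! = 1/90090; Racah Σ t=1..2: t=1:−1/725760 t=2:+1/161280 = 1/207360; ⇒ 3j(2 6 6; -1 4 -3)² = 7/286, sgn -1
B: Δ = 2!·2!·10!/15! = 1/90090; Racah Σ t=2..2: t=2:+1/57600 = 1/57600; ⇒ 3j(2 6 6; -2 1 1)² = 21/715, sgn -1
I_A²/I_B² = (7/286)/(21/715) = 5/6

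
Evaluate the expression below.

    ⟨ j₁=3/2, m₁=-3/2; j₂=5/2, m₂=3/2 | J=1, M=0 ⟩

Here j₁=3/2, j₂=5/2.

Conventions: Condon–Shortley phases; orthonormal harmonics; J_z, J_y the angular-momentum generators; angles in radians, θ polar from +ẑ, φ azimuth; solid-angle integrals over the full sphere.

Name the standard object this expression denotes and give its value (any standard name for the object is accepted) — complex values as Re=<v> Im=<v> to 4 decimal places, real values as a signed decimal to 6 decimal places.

This is a Clebsch–Gordan (vector-coupling) coefficient.
j₁+j₂−J=3  J+j₁−j₂=0  J−j₁+j₂=2  j₁+j₂+J+1=6
(j₁±m₁, j₂±m₂, J±M) = (0,3,4,1,1,1)
P² = 36/5
sum k=3..3:
  [3] −1/6 = -1/6
S = -1/6
C² = P²·S² = 1/5 ; C = -0.447214

Clebsch–Gordan coefficient, −√(1/5) ≈ -0.447214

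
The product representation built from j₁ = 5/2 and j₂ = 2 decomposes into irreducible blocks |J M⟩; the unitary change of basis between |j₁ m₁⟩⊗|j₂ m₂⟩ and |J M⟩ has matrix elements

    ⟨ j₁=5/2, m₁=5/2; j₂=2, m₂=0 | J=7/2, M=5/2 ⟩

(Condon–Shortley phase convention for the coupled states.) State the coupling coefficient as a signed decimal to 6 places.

+√(10/21) = +0.690066

triangle: 1!·4!·3!/9! = 144/362880
(j±m)!: 5!·0!·2!·2!·6!·1! = 345600
prefactor² = (2J+1)·Δ·N² = 7680/7
  k=0: +1/(0!·1!·0!·2!·4!·1!) = 1/48
Σ = 1/48  ⇒  CG² = 7680/7·(1/48)² = 10/21
CG = +√(10/21) = +0.690066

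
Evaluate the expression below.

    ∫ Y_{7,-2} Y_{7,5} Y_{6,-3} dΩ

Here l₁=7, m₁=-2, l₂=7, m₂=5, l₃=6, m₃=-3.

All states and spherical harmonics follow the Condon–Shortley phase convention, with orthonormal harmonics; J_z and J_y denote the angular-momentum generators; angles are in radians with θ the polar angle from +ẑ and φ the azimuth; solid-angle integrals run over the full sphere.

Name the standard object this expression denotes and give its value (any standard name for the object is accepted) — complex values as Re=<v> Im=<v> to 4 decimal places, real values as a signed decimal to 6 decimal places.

Gaunt coefficient, +0.026459

This is a Gaunt coefficient — the integral of a triple product of spherical harmonics over the sphere.
Checks pass: Σm=0; 20 even; l₃=6∈[0,14].
(2·7+1)(2·7+1)(2·6+1) = 2925
Δ: 8! 6! 6! / 21! → 1/2444321880
sum: t=1:−1/2612736000 t=2:+1/20736000 t=3:−1/1658880 t=4:+1/746496 t=5:−1/1658880 t=6:+1/20736000 t=7:−1/2612736000 = 1/4354560
3j²(7 7 6; 0 0 0) = Δ·Π!·Σ² = 1000/138567  (sign +1)
sum: t=6:+1/37324800 t=7:−1/29030400 t=8:+1/232243200 = -1/298598400
3j²(7 7 6; -2 5 -3) = Δ·Π!·Σ² = 7/16796  (sign +1)
combine: 4πI² = 2925·1000/138567·7/16796 = 131250/14919047
take √, sign +1: I = 0.02645905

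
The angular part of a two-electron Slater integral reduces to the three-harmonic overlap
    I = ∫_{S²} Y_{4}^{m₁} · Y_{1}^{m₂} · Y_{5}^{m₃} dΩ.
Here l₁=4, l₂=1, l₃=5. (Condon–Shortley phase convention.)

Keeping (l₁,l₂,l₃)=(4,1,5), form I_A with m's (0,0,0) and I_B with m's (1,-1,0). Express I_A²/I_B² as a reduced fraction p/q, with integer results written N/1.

Shared (l₁,l₂,l₃)=(4,1,5): N and (l;000)² cancel in I_A²/I_B².
A: Δ = 0!·8!·2!/11! = 1/495; Racah Σ t=0..0: t=0:+1/576 = 1/576; ⇒ 3j(4 1 5; 0 0 0)² = 5/99, sgn -1
B: Δ = 0!·8!·2!/11! = 1/495; Racah Σ t=0..0: t=0:+1/1440 = 1/1440; ⇒ 3j(4 1 5; 1 -1 0)² = 2/99, sgn -1
I_A²/I_B² = (5/99)/(2/99) = 5/2

5/2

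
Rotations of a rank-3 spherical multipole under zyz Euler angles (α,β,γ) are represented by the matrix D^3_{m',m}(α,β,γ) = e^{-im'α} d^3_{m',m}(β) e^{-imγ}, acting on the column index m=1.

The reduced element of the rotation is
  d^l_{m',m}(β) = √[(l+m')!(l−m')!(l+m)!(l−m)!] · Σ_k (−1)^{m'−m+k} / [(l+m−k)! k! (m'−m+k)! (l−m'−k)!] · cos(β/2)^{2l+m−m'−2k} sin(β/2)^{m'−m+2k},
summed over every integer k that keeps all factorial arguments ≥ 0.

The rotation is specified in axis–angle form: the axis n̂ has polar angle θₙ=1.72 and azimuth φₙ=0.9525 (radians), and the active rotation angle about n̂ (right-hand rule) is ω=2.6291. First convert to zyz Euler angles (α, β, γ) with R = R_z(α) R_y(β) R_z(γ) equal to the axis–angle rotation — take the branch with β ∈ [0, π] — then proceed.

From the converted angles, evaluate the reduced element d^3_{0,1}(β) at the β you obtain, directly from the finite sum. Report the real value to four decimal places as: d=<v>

Axis–angle → zyz. n̂ = (sinθₙcosφₙ, sinθₙsinφₙ, cosθₙ) = (+0.573208, +0.805814, -0.148651), ω = 2.6291.
R = I cosω + sinω [n̂]ₓ + (1−cosω) n̂n̂ᵀ gives
  R = [-0.256603, +0.937346, +0.235663; +0.791564, +0.343723, -0.505253; -0.554600, +0.056893, -0.830170]
β = atan2(√(R₁₃²+R₂₃²), R₃₃) = 2.550209; α = atan2(R₂₃, R₁₃) mod 2π = 5.148819; γ = atan2(R₃₂, −R₃₁) mod 2π = 0.102226
d^3_{0,1}(β=2.5502) via the finite sum:
c=cos(2.550209/2)=0.291402, s=sin(2.550209/2)=0.956601; N=√[6·6·24·2]=41.569219
The bounds max(0,m−m')=1 and min(l+m,l−m')=3 give 3 terms
  k=1: (−1)^0·41.5692/(12)·0.2914^5·0.9566^1 = +0.006963
  k=2: (−1)^1·41.5692/(4)·0.2914^3·0.9566^3 = -0.225103
  k=3: (−1)^2·41.5692/(12)·0.2914^1·0.9566^5 = +0.808605
d^3_{0,1}(2.5502) = +0.006963 -0.225103 +0.808605 = +0.590465

d=0.5905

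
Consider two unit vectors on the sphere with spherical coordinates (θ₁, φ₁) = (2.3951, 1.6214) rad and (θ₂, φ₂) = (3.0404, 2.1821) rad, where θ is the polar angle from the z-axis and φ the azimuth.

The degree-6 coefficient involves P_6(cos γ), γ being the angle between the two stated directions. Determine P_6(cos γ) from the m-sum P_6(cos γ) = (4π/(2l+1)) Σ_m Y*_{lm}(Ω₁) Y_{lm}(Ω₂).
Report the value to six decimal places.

Term-by-term m-sum for l=6 (normalisation 4π/13 = 0.966644):
  m=-6: Y*=-0.045203-0.014163i  Y=+0.000000-0.000000i  product -0.000000+0.000000i
  m=-5: Y*=+0.044405-0.171739i  Y=+0.000001-0.000017i  product -0.000003-0.000001i
  m=-4: Y*=+0.366207+0.075155i  Y=-0.000282-0.000236i  product -0.000086-0.000107i
  m=-3: Y*=-0.066291+0.433311i  Y=-0.005088+0.001371i  product -0.000257-0.002296i
  m=-2: Y*=-0.131915-0.013397i  Y=-0.017593+0.048469i  product +0.002970-0.006158i
  m=-1: Y*=-0.016450+0.324789i  Y=+0.181461+0.258912i  product -0.087077+0.054678i
  m=+0: Y*=-0.237888-0.000000i  Y=+0.910608+0.000000i  product -0.216623-0.000000i
  m=+1: Y*=+0.016450+0.324789i  Y=-0.181461+0.258912i  product -0.087077-0.054678i
  m=+2: Y*=-0.131915+0.013397i  Y=-0.017593-0.048469i  product +0.002970+0.006158i
  m=+3: Y*=+0.066291+0.433311i  Y=+0.005088+0.001371i  product -0.000257+0.002296i
  m=+4: Y*=+0.366207-0.075155i  Y=-0.000282+0.000236i  product -0.000086+0.000107i
  m=+5: Y*=-0.044405-0.171739i  Y=-0.000001-0.000017i  product -0.000003+0.000001i
  m=+6: Y*=-0.045203+0.014163i  Y=+0.000000+0.000000i  product -0.000000-0.000000i
Accumulated sum -0.385526-0.000000i; after 4π/(2l+1) scaling, -0.372666-0.000000i ⇒ P_6 = -0.372666

-0.372666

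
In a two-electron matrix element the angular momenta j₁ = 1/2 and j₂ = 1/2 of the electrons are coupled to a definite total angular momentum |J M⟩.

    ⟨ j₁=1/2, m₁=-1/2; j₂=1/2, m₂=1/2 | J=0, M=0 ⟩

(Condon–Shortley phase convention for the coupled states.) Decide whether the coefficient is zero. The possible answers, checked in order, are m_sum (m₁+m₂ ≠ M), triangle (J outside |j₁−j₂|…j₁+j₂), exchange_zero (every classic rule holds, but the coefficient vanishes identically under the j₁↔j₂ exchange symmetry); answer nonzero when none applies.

nonzero

m-sum: m₁+m₂ = -1/2+1/2 = 0, M = 0  ✓
triangle: |j₁−j₂| = 0 ≤ J = 0 ≤ j₁+j₂ = 1  ✓
exchange: j₁≠j₂ or m₁≠m₂ — the exchange symmetry imposes no constraint here
value check: CG = −√(1/2) = -0.707107 ≠ 0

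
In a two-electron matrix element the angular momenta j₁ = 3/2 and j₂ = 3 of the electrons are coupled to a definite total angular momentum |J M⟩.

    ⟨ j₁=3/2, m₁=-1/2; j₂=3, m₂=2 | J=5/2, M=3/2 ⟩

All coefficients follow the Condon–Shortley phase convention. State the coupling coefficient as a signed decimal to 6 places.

+√(1/14) ≈ +0.267261

√[6·2!1!4!/8! · 1!2!5!1!4!1!] = √(288/7)
  +(−1)^1/∏(1,1,1,4,0,0)! = -1/24  (running -1/24)
  +(−1)^2/∏(2,0,0,3,1,1)! = 1/12  (running 1/24)
⟨..|..⟩ = √(288/7)·(1/24) = +0.267261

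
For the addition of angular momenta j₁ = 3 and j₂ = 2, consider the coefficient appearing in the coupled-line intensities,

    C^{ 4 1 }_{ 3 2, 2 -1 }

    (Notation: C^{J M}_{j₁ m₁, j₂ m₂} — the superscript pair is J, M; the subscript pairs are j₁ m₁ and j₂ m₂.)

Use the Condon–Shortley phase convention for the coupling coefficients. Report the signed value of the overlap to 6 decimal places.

triangle: 1!×5!×3!/10! = 720/3628800
(j±m)!: 5!×1!×1!×3!×5!×3! = 518400
prefactor² = (2J+1)×Δ×N² = 6480/7
  k=0: +1/(0!×1!×1!×1!×4!×2!) = 1/48
  k=1: −1/(1!×0!×0!×0!×5!×3!) = -1/720
Σ = 7/360  ⇒  CG² = 6480/7×(7/360)² = 7/20
CG = +√(7/20) = +0.591608

+√(7/20) = +0.591608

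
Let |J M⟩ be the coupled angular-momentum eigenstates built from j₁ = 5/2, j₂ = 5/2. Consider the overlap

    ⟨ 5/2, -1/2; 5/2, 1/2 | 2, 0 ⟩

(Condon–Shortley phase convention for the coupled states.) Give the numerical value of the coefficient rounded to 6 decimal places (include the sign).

+√(4/21) ≈ +0.436436

j₁+j₂−J=3  J+j₁−j₂=2  J−j₁+j₂=2  j₁+j₂+J+1=8
(j₁±m₁, j₂±m₂, J±M) = (2,3,3,2,2,2)
P² = 12/7
sum k=1..3:
  [1] −1/8 = -1/8
  [2] +1/2 = 1/2
  [3] −1/24 = -1/24
S = 1/3
C² = P²·S² = 4/21 ; C = +0.436436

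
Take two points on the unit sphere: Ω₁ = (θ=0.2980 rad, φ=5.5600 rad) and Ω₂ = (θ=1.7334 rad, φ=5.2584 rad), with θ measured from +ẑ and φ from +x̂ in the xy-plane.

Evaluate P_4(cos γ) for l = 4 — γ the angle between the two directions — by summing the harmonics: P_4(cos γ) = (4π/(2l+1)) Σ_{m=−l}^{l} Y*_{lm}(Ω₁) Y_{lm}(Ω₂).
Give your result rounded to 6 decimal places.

Addition theorem: P_4(cos γ) = (4π/9) Σ_m Y*_{lm}(Ω₁) Y_{lm}(Ω₂), m = −4…4:
  term(m=-4) = +0.000492+0.001289i   from Y*(Ω₁)=-0.003187-0.000810i, Y(Ω₂)=-0.241515-0.343175i
  term(m=-3) = -0.003643-0.004637i   from Y*(Ω₁)=-0.017069-0.025016i, Y(Ω₂)=+0.194277-0.013082i
  term(m=-2) = -0.034090-0.023483i   from Y*(Ω₁)=+0.019314-0.154423i, Y(Ω₂)=+0.122542-0.236086i
  term(m=-1) = +0.091669+0.028517i   from Y*(Ω₁)=+0.338113-0.298459i, Y(Ω₂)=+0.110538+0.181916i
  term(m=+0) = +0.120500+0.000000i   from Y*(Ω₁)=+0.509025-0.000000i, Y(Ω₂)=+0.236728+0.000000i
  term(m=+1) = +0.091669-0.028517i   from Y*(Ω₁)=-0.338113-0.298459i, Y(Ω₂)=-0.110538+0.181916i
  term(m=+2) = -0.034090+0.023483i   from Y*(Ω₁)=+0.019314+0.154423i, Y(Ω₂)=+0.122542+0.236086i
  term(m=+3) = -0.003643+0.004637i   from Y*(Ω₁)=+0.017069-0.025016i, Y(Ω₂)=-0.194277-0.013082i
  term(m=+4) = +0.000492-0.001289i   from Y*(Ω₁)=-0.003187+0.000810i, Y(Ω₂)=-0.241515+0.343175i
Σ over m = +0.229354+0.000000i; ×(4π/9) → +0.320238+0.000000i. Real part: 0.320238

0.320238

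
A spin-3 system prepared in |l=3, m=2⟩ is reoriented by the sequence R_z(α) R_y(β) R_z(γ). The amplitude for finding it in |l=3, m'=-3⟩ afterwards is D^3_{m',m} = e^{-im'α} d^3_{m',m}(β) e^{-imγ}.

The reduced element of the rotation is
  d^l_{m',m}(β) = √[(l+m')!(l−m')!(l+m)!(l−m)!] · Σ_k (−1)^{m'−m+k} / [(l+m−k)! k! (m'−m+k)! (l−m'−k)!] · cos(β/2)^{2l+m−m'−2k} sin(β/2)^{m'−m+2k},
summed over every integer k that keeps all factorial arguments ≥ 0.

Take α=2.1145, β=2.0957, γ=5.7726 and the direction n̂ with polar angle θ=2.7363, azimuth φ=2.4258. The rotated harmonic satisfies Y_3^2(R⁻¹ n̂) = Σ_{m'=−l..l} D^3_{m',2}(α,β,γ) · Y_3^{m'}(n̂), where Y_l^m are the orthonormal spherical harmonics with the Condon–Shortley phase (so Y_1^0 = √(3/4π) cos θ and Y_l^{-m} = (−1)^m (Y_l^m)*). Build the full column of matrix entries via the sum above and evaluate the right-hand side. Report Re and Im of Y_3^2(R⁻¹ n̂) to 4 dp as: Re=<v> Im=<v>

Re=0.0481 Im=0.3038

Need the full column D^3_{m',2} for m'=−3..3 at α=2.1145, β=2.0957, γ=5.7726.
cos(β/2)=0.499435, sin(β/2)=0.866351
d^3_{-3,2}: single k=5 term ⇒ +0.597070;  D = +0.280633+0.527008i
d^3_{-2,2}: k∈[4..5] ⇒ +0.702593 -0.422829 = +0.279765;  D = +0.143304-0.240275i
d^3_{-1,2}: k∈[3..4] ⇒ +0.512329 -0.770814 = -0.258485;  D = +0.258480-0.001531i
d^3_{0,2}: k∈[2..3] ⇒ +0.255779 -0.769653 = -0.513874;  D = -0.268431-0.438191i
d^3_{1,2}: k∈[1..2] ⇒ +0.085131 -0.512329 = -0.427198;  D = -0.196311+0.379421i
d^3_{2,2}: k∈[0..1] ⇒ +0.015519 -0.233493 = -0.217974;  D = +0.217496-0.014427i
d^3_{3,2}: single k=0 term ⇒ -0.065942;  D = -0.037773-0.054052i
Y_3^{m'}(θ=2.7363,φ=2.4258) and Σ D·Y over m':
  (+0.2806+0.5270i)·(+0.0139-0.0214i)  (+0.1433-0.2403i)·(-0.0203-0.1446i)  (+0.2585-0.0015i)·(-0.3099-0.2695i)  (-0.2684-0.4382i)·(-0.4193+0.0000i)  (-0.1963+0.3794i)·(+0.3099-0.2695i)  (+0.2175-0.0144i)·(-0.0203+0.1446i)  (-0.0378-0.0541i)·(-0.0139-0.0214i)
Y_3^2(R⁻¹ n̂) = +0.048077+0.303813i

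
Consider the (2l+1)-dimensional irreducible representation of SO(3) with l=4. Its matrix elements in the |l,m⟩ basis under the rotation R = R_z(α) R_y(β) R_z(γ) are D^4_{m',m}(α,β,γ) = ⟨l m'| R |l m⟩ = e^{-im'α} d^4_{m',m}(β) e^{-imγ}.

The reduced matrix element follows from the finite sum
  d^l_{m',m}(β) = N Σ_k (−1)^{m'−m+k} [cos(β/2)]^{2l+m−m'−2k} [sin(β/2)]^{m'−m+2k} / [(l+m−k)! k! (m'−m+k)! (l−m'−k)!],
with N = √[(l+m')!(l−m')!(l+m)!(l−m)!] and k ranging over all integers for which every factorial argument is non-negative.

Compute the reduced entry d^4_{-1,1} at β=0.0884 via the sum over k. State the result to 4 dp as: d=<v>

d^4_{-1,1}(β=0.0884) via the finite sum:
c=cos(0.088400/2)=0.999023, s=sin(0.088400/2)=0.044186; N=√[6·120·120·6]=720.000000
k: max(0,(1)−(-1))=2 … min(4+(1),4−(-1))=5
  k=2: (−1)^0·720.0000/(72)·0.9990^6·0.0442^2 = +0.019410
  k=3: (−1)^1·720.0000/(24)·0.9990^4·0.0442^4 = -0.000114
  k=4: (−1)^2·720.0000/(48)·0.9990^2·0.0442^6 = +0.000000
  k=5: (−1)^3·720.0000/(720)·0.9990^0·0.0442^8 = -0.000000
d^4_{-1,1}(0.0884) = +0.019410 -0.000114 +0.000000 -0.000000 = +0.019296

d=0.0193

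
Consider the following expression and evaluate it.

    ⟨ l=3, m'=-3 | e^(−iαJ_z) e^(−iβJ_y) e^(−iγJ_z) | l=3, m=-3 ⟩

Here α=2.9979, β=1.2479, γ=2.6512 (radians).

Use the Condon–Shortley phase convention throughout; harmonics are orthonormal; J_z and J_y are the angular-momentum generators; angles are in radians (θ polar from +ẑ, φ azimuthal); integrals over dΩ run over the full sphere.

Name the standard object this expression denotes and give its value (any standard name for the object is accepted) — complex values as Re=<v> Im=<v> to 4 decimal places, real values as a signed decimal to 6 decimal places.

Wigner D-matrix element, Re=-0.0930 Im=-0.2702

This is a Wigner D-matrix element — the rotation-matrix element ⟨l m'| R(α,β,γ) |l m⟩ in the angular-momentum basis.
Split into d^3_{-3,-3}(β=1.2479) × two z-phases.
With c≡cos(β/2)=0.811577 and s≡sin(β/2)=0.584245, N=[1·720·1·720]^{1/2}=720.000000
The bounds max(0,m−m')=0 and min(l+m,l−m')=0 give 1 term
  k=0: (−1)^0·720.0000/(720)·0.8116^6·0.5842^0 = +0.285745
d^3_{-3,-3}(1.2479) = +0.285745
Phases: e^{-i·(-3)·2.9979}=-0.908516+0.417850i, e^{-i·(-3)·2.6512}=-0.099454+0.995042i ⇒ D=-0.092988-0.270191i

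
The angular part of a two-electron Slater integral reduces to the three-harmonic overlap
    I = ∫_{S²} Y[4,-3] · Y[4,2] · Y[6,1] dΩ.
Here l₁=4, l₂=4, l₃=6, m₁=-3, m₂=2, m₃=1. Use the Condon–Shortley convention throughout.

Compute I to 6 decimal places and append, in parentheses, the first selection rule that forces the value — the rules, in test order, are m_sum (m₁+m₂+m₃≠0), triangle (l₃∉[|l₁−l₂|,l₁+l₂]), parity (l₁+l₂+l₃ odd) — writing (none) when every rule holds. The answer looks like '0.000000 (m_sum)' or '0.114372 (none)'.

Rules hold: Σm=0, L=14 even, 0≤6≤8.
N = 9·9·13 = 1053
Δ = 2!·6!·6!/15! = 1/1261260
Racah Σ t=0..2: t=0:+1/4608 t=1:−1/1296 t=2:+1/4608 = -7/20736
⇒ 3j(4 4 6; 0 0 0)² = 20/1287, sgn -1
Racah Σ t=1..2: t=1:−1/86400 t=2:+1/11520 = 13/172800
⇒ 3j(4 4 6; -3 2 1)² = 13/660, sgn -1
4πI² = N·(3j₀)²·(3jₘ)² = 39/121
I = +1·√(0.322314/4π) = 0.16015286
No selection rule forces the value: the integral is nonzero (none).

0.160153 (none)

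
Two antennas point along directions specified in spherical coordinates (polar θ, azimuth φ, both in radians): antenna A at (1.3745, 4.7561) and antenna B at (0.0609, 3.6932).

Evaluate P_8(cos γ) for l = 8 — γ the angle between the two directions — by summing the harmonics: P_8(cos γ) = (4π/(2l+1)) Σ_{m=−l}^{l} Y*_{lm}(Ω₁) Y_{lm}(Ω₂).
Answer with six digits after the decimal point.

-0.095046

Addition theorem: P_8(cos γ) = (4π/17) Σ_m Y*_{lm}(Ω₁) Y_{lm}(Ω₂), m = −8…8:
  term(m=-8) = -0.000000+0.000000i   from Y*(Ω₁)=+0.414653+0.151214i, Y(Ω₂)=-0.000000+0.000000i
  term(m=-7) = +0.000000+0.000000i   from Y*(Ω₁)=-0.105752+0.334767i, Y(Ω₂)=+0.000000-0.000000i
  term(m=-6) = -0.000000-0.000000i   from Y*(Ω₁)=+0.138961+0.037304i, Y(Ω₂)=-0.000000+0.000000i
  term(m=-5) = -0.000002+0.000002i   from Y*(Ω₁)=-0.075820+0.341371i, Y(Ω₂)=+0.000008+0.000003i
  term(m=-4) = -0.000003-0.000005i   from Y*(Ω₁)=+0.032375+0.005719i, Y(Ω₂)=-0.000109-0.000148i
  term(m=-3) = -0.001031-0.000049i   from Y*(Ω₁)=-0.043450+0.329443i, Y(Ω₂)=+0.000261+0.003096i
  term(m=-2) = -0.000345+0.000556i   from Y*(Ω₁)=-0.017390-0.001524i, Y(Ω₂)=+0.016884-0.033438i
  term(m=-1) = -0.045381-0.081533i   from Y*(Ω₁)=-0.014027+0.320696i, Y(Ω₂)=-0.247575+0.152338i
  term(m=+0) = -0.035056-0.000000i   from Y*(Ω₁)=-0.032258-0.000000i, Y(Ω₂)=+1.086734+0.000000i
  term(m=+1) = -0.045381+0.081533i   from Y*(Ω₁)=+0.014027+0.320696i, Y(Ω₂)=+0.247575+0.152338i
  term(m=+2) = -0.000345-0.000556i   from Y*(Ω₁)=-0.017390+0.001524i, Y(Ω₂)=+0.016884+0.033438i
  term(m=+3) = -0.001031+0.000049i   from Y*(Ω₁)=+0.043450+0.329443i, Y(Ω₂)=-0.000261+0.003096i
  term(m=+4) = -0.000003+0.000005i   from Y*(Ω₁)=+0.032375-0.005719i, Y(Ω₂)=-0.000109+0.000148i
  term(m=+5) = -0.000002-0.000002i   from Y*(Ω₁)=+0.075820+0.341371i, Y(Ω₂)=-0.000008+0.000003i
  term(m=+6) = -0.000000+0.000000i   from Y*(Ω₁)=+0.138961-0.037304i, Y(Ω₂)=-0.000000-0.000000i
  term(m=+7) = +0.000000-0.000000i   from Y*(Ω₁)=+0.105752+0.334767i, Y(Ω₂)=-0.000000-0.000000i
  term(m=+8) = -0.000000-0.000000i   from Y*(Ω₁)=+0.414653-0.151214i, Y(Ω₂)=-0.000000-0.000000i
Σ over m = -0.128579+0.000000i; ×(4π/17) → -0.095046+0.000000i. Real part: -0.095046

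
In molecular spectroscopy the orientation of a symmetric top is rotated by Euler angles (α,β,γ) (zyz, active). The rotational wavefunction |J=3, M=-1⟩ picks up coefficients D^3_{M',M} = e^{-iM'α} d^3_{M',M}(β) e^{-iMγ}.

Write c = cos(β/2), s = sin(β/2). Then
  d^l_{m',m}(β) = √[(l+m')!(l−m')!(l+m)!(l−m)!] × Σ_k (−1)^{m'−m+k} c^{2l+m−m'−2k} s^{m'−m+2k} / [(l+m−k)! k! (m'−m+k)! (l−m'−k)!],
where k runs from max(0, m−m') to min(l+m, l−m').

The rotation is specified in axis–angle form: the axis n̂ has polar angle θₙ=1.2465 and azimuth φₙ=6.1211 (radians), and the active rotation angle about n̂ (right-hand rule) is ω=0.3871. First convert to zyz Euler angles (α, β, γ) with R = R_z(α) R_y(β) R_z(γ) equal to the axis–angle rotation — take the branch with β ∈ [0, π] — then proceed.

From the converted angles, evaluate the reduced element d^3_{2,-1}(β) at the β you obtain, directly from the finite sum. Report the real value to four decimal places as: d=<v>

d=-0.0358

Axis–angle → zyz. n̂ = (sinθₙcosφₙ, sinθₙsinφₙ, cosθₙ) = (+0.935451, -0.152965, +0.318642), ω = 0.3871.
R = I cosω + sinω [n̂]ₓ + (1−cosω) n̂n̂ᵀ gives
  R = [+0.990756, -0.130876, -0.035690; +0.109701, +0.927739, -0.356744; +0.079800, +0.349531, +0.933520]
β = atan2(√(R₁₃²+R₂₃²), R₃₃) = 0.366687; α = atan2(R₂₃, R₁₃) mod 2π = 4.612678; γ = atan2(R₃₂, −R₃₁) mod 2π = 1.795256
d^3_{2,-1}(β=0.3667) via the finite sum:
c=cos(0.366687/2)=0.983240, s=sin(0.366687/2)=0.182318; N=√[120·1·2·24]=75.894664
Admissible k: 0..1 (factorial args all ≥0)
  k=0: (−1)^3·75.8947/(12)·0.9832^3·0.1823^3 = -0.036433
  k=1: (−1)^4·75.8947/(24)·0.9832^1·0.1823^5 = +0.000626
d^3_{2,-1}(0.3667) = -0.036433 +0.000626 = -0.035807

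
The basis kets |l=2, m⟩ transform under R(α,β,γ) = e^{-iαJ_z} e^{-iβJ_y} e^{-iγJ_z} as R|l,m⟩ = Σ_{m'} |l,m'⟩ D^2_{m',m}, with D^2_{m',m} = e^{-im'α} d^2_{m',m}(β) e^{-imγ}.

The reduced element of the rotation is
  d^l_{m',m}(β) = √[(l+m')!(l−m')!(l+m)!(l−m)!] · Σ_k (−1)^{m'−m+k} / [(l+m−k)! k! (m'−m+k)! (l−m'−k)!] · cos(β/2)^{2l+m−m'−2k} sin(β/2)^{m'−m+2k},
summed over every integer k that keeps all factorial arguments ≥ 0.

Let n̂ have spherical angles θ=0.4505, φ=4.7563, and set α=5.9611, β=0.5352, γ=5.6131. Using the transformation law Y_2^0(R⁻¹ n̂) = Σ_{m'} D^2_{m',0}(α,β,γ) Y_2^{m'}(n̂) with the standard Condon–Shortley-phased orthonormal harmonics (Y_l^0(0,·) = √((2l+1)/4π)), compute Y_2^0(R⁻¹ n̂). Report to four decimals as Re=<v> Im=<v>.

Re=0.3744 Im=0.0000

Need the full column D^2_{m',0} for m'=−2..2 at α=5.9611, β=0.5352, γ=5.6131.
cos(β/2)=0.964408, sin(β/2)=0.264418
d^2_{-2,0}: single k=2 term ⇒ +0.159286;  D = +0.127365-0.095657i
d^2_{-1,0}: k∈[1..2] ⇒ +0.580963 -0.043672 = +0.537291;  D = +0.509662-0.170077i
d^2_{0,0}: k∈[0..2] ⇒ +0.865055 -0.260113 +0.004888 = +0.609830;  D = +0.609830+0.000000i
d^2_{1,0}: k∈[0..1] ⇒ -0.580963 +0.043672 = -0.537291;  D = -0.509662-0.170077i
d^2_{2,0}: single k=0 term ⇒ +0.159286;  D = +0.127365+0.095657i
Y_2^{m'}(θ=0.4505,φ=4.7563) and Σ D·Y over m':
  (+0.1274-0.0957i)·(-0.0730+0.0064i)  (+0.5097-0.1701i)·(+0.0133+0.3025i)  (+0.6098+0.0000i)·(+0.4514+0.0000i)  (-0.5097-0.1701i)·(-0.0133+0.3025i)  (+0.1274+0.0957i)·(-0.0730-0.0064i)
Y_2^0(R⁻¹ n̂) = +0.374379-0.000000i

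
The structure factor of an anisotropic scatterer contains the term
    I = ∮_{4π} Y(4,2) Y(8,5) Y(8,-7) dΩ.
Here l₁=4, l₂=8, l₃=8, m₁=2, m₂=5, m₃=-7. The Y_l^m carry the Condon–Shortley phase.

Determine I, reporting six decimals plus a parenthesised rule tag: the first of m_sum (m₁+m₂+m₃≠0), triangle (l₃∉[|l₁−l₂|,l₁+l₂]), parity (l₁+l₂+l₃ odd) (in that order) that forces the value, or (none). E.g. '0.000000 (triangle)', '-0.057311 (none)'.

m-sum 0 ✓  L=20 even ✓  4≤8≤12 ✓
Π(2lᵢ+1) = 9×17×17 = 2601
triangle coeff Δ(4,8,8) = 1/185175900
Σ_t [0,4]: t=0:+1/557383680 t=1:−1/21772800 t=2:+1/8294400 t=3:−1/21772800 t=4:+1/557383680 = 1/30965760
(3j)²=36/4199 [(4 8 8; 0 0 0)], sign=+1
Σ_t [1,2]: t=1:−1/17244057600 t=2:+1/3832012800 = 1/4926873600
(3j)²=91/5814 [(4 8 8; 2 5 -7)], sign=-1
⇒ 4πI² = 126/361
I = (-1)√(126/361/(4π)) = -0.16665822
No selection rule forces the value: the integral is nonzero (none).

-0.166658 (none)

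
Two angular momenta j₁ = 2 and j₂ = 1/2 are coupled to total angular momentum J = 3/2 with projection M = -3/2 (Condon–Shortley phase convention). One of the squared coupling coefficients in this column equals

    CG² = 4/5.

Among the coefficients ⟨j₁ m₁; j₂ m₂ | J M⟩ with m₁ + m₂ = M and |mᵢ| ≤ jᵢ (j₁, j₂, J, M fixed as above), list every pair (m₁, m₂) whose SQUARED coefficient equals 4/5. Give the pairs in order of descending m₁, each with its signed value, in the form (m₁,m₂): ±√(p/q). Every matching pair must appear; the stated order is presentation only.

Admissible pairs with m₁+m₂ = M = -3/2: (-2,1/2), (-1,-1/2)
  (m₁,m₂)=(-1,-1/2): CG² = 1/5, CG = +√(1/5)
  (m₁,m₂)=(-2,1/2): CG² = 4/5, CG = −√(4/5)   ← matches the target
Pairs with CG² = 4/5: (-2,1/2): −√(4/5)

(-2,1/2): −√(4/5)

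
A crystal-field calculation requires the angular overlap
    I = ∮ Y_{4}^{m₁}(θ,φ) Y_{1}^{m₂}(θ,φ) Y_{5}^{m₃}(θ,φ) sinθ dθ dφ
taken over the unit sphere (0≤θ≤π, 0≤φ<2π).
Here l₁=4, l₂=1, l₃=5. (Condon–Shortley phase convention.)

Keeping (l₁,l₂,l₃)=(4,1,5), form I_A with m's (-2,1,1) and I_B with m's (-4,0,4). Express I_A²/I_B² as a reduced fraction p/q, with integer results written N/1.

Shared (l₁,l₂,l₃)=(4,1,5): N and (l;000)² cancel in I_A²/I_B².
A: Δ = 0!·8!·2!/11! = 1/495; Racah Σ t=0..0: t=0:+1/2880 = 1/2880; ⇒ 3j(4 1 5; -2 1 1)² = 2/165, sgn +1
B: Δ = 0!·8!·2!/11! = 1/495; Racah Σ t=0..0: t=0:+1/40320 = 1/40320; ⇒ 3j(4 1 5; -4 0 4)² = 1/55, sgn -1
I_A²/I_B² = (2/165)/(1/55) = 2/3

2/3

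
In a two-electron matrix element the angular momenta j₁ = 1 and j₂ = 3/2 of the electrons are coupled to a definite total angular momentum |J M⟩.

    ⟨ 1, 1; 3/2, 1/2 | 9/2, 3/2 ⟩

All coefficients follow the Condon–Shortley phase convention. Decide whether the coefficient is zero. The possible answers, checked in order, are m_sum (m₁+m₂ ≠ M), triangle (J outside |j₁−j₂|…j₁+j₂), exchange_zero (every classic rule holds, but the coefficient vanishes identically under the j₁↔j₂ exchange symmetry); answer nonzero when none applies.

triangle

m-sum: m₁+m₂ = 1+1/2 = 3/2, M = 3/2  ✓
triangle: need |j₁−j₂| ≤ J ≤ j₁+j₂, i.e. J ∈ [1/2, 5/2]; J = 9/2 is outside ✗ ⇒ coefficient is 0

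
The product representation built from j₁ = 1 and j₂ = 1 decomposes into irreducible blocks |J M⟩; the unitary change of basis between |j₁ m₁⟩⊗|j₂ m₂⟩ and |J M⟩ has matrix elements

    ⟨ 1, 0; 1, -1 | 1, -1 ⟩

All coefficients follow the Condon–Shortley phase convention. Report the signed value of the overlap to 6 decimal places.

√[3·1!1!1!/4! · 1!1!0!2!0!2!] = √(1/2)
  +(−1)^0/∏(0,1,1,0,0,1)! = 1  (running 1)
⟨..|..⟩ = √(1/2)·(1) = +0.707107

+√(1/2) = +0.707107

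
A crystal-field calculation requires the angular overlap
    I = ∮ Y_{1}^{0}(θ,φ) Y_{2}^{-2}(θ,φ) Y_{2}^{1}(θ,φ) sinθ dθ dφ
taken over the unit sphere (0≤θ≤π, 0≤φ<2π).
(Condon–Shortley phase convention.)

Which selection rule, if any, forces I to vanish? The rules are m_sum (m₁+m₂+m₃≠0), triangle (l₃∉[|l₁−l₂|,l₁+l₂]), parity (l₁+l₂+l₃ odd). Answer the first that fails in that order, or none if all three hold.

azimuthal sum: 0 − 2 + 1 = -1  ✗
1 ≤ 2 ≤ 3 (triangle on l)
L = 1 + 2 + 2 = 5 (odd)

m_sum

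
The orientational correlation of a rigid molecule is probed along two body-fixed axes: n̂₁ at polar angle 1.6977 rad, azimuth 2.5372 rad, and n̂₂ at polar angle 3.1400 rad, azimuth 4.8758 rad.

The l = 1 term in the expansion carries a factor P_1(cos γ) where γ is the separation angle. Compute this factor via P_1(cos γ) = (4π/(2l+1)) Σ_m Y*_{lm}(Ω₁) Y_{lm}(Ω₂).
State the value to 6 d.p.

Expand P_1 via completeness: Σ_{m} conj(Y_{1,m}) at Ω₁ times Y_{1,m} at Ω₂ —
  m=-1: (-0.282003, 0.194753) × (0.000090, 0.000543) = (-0.000131, -0.000136)  (running Σ = (-0.000131, -0.000136))
  m=0: (-0.061839, -0.000000) × (-0.488602, 0.000000) = (0.030215, 0.000000)  (running Σ = (0.030084, -0.000136))
  m=1: (0.282003, 0.194753) × (-0.000090, 0.000543) = (-0.000131, 0.000136)  (running Σ = (0.029953, 0.000000))
Accumulated sum (0.029953, 0.000000); after 4π/(2l+1) scaling, (0.125466, 0.000000) ⇒ P_1 = 0.125466

0.125466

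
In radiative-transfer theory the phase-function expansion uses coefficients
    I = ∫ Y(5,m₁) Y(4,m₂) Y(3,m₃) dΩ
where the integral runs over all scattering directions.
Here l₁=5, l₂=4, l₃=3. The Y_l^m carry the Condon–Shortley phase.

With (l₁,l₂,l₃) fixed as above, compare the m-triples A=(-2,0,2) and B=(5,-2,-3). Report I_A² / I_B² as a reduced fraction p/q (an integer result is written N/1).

Shared (l₁,l₂,l₃)=(5,4,3): N and (l;000)² cancel in I_A²/I_B².
A: Δ = 6!·4!·2!/13! = 1/180180; Racah Σ t=3..4: t=3:−1/864 t=4:+1/576 = 1/1728; ⇒ 3j(5 4 3; -2 0 2)² = 5/1287, sgn -1
B: Δ = 6!·4!·2!/13! = 1/180180; Racah Σ t=0..0: t=0:+1/34560 = 1/34560; ⇒ 3j(5 4 3; 5 -2 -3)² = 5/286, sgn +1
I_A²/I_B² = (5/1287)/(5/286) = 2/9

2/9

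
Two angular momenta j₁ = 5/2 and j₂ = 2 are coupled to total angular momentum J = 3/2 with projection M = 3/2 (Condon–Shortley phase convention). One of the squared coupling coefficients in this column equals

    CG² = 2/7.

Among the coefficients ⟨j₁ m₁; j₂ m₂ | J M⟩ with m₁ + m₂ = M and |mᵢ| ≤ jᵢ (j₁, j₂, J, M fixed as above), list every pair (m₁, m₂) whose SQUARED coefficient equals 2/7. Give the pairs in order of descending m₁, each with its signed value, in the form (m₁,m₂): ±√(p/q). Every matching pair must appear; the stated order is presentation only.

(5/2,-1): +√(2/7)

Admissible pairs with m₁+m₂ = M = 3/2: (-1/2,2), (1/2,1), (3/2,0), (5/2,-1)
  (m₁,m₂)=(5/2,-1): CG² = 2/7, CG = +√(2/7)   ← matches the target
  (m₁,m₂)=(3/2,0): CG² = 12/35, CG = −√(12/35)
  (m₁,m₂)=(1/2,1): CG² = 9/35, CG = +√(9/35)
  (m₁,m₂)=(-1/2,2): CG² = 4/35, CG = −√(4/35)
Pairs with CG² = 2/7: (5/2,-1): +√(2/7)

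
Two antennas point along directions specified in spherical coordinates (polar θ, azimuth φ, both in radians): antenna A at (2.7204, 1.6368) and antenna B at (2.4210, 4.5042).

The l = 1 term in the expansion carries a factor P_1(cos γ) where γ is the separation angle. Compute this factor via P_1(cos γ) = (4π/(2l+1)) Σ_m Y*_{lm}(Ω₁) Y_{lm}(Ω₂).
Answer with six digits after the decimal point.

0.426049

Addition theorem: P_1(cos γ) = (4π/3) Σ_m Y*_{lm}(Ω₁) Y_{lm}(Ω₂), m = −1…1:
  [-1]  conj(Y_{1,-1})(Ω₁) = -0.00932 + 0.14095j ; Y_{1,-1}(Ω₂) = -0.04712 + 0.22304j ; Δ = -0.03100 - 0.00872j
  [+0]  conj(Y_{1,0})(Ω₁) = -0.44590 + 0.00000j ; Y_{1,0}(Ω₂) = -0.36714 + 0.00000j ; Δ = 0.16371 + 0.00000j
  [+1]  conj(Y_{1,1})(Ω₁) = 0.00932 + 0.14095j ; Y_{1,1}(Ω₂) = 0.04712 + 0.22304j ; Δ = -0.03100 + 0.00872j
Total Σ_m = 0.10171 + 0.00000j. Multiply by 4.188790: 0.42605 + 0.00000j. P_1(cos γ) = 0.426049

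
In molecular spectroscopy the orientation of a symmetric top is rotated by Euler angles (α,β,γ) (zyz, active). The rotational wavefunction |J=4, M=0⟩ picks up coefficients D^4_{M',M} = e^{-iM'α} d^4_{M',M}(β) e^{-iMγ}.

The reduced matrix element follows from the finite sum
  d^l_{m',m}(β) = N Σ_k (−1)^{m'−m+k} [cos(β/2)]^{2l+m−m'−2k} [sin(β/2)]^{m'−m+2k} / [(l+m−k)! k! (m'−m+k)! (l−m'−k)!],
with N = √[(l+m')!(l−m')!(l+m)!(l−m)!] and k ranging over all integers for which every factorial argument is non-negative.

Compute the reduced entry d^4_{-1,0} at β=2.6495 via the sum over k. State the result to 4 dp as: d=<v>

d^4_{-1,0}(β=2.6495) via the finite sum:
Half-angle: c=0.243571, s=0.969883. N=√(6·120·24·24)=643.987578
The bounds max(0,m−m')=1 and min(l+m,l−m')=4 give 4 terms
  k=1: (−1)^0·643.9876/(144)·0.2436^7·0.9699^1 = +0.000221
  k=2: (−1)^1·643.9876/(24)·0.2436^5·0.9699^3 = -0.020987
  k=3: (−1)^2·643.9876/(24)·0.2436^3·0.9699^5 = +0.332768
  k=4: (−1)^3·643.9876/(144)·0.2436^1·0.9699^7 = -0.879380
d^4_{-1,0}(2.6495) = +0.000221 -0.020987 +0.332768 -0.879380 = -0.567379

d=-0.5674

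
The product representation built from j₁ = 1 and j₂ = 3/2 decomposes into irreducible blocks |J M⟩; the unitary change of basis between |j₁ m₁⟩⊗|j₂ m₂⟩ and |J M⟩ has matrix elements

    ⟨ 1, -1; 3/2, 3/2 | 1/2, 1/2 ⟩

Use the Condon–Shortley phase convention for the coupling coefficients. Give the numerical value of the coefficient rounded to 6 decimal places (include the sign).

triangle: 2!×0!×1!/4! = 2/24
(j±m)!: 0!×2!×3!×0!×1!×0! = 12
prefactor² = (2J+1)×Δ×N² = 2
  k=2: +1/(2!×0!×0!×1!×0!×0!) = 1/2
Σ = 1/2  ⇒  CG² = 2×(1/2)² = 1/2
CG = +√(1/2) = +0.707107

+√(1/2) ≈ +0.707107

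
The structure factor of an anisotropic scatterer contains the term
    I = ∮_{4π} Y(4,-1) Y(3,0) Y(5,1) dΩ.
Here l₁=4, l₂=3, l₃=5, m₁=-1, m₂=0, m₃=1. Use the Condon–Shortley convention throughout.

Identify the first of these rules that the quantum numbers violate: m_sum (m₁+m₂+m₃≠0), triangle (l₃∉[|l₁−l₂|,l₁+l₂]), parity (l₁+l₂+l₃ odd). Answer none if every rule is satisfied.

none

Σmᵢ = 0  ✓
l₃∈[|l₁−l₂|,l₁+l₂]=[1,7], have l₃=5  ✓
Σlᵢ = 12 ⇒ even  ✓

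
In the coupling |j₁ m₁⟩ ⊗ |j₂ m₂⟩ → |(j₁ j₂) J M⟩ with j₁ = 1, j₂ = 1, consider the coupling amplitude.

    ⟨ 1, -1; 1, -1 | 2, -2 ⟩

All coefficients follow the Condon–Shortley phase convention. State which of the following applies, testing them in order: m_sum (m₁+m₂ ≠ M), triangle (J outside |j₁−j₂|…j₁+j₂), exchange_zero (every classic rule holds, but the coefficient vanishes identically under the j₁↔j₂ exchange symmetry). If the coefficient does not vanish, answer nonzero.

nonzero

m-sum: m₁+m₂ = -1+(-1) = -2, M = -2  ✓
triangle: |j₁−j₂| = 0 ≤ J = 2 ≤ j₁+j₂ = 2  ✓
exchange: j₁=j₂, m₁=m₂ with (−1)^(j₁+j₂−J) = (−1)^0 = +1 — symmetry imposes no zero
value check: CG = +1 = +1.000000 ≠ 0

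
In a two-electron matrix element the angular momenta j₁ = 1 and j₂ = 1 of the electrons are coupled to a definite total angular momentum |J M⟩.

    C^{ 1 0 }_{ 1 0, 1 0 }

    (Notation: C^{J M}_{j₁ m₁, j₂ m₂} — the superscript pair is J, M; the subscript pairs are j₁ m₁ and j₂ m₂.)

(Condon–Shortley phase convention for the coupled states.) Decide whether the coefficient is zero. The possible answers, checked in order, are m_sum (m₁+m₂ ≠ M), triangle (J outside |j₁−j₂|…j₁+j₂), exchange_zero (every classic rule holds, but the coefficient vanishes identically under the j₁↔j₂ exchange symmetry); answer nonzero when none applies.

exchange_zero

m-sum: m₁+m₂ = 0+0 = 0, M = 0  ✓
triangle: |j₁−j₂| = 0 ≤ J = 1 ≤ j₁+j₂ = 2  ✓
exchange: j₁=j₂ and m₁=m₂, and (−1)^(j₁+j₂−J) = (−1)^1 = −1 forces ⟨j₁m₁;j₂m₂|JM⟩ = −⟨j₂m₂;j₁m₁|JM⟩ = −⟨j₁m₁;j₂m₂|JM⟩ ⇒ the coefficient vanishes identically
Racah sum check: Σ_k collapses to 0 ⇒ CG = 0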